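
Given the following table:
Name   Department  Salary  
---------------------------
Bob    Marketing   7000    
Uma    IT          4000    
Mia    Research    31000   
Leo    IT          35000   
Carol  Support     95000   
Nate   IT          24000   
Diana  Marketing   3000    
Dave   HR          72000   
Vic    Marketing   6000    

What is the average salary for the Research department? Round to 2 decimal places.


Research department members:
  Mia: 31000
Sum = 31000
Count = 1
Average = 31000 / 1 = 31000.00

ANSWER: 31000.00


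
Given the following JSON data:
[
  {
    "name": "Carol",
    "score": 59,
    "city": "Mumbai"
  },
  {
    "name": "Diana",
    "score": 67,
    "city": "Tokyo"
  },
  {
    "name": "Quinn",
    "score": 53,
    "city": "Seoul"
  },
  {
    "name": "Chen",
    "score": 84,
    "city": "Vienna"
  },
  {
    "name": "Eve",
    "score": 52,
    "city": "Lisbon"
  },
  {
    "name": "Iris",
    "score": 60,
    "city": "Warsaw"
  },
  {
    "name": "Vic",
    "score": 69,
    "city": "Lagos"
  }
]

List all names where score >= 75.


Filtering records where score >= 75:
  Carol (score=59) -> no
  Diana (score=67) -> no
  Quinn (score=53) -> no
  Chen (score=84) -> YES
  Eve (score=52) -> no
  Iris (score=60) -> no
  Vic (score=69) -> no


ANSWER: Chen


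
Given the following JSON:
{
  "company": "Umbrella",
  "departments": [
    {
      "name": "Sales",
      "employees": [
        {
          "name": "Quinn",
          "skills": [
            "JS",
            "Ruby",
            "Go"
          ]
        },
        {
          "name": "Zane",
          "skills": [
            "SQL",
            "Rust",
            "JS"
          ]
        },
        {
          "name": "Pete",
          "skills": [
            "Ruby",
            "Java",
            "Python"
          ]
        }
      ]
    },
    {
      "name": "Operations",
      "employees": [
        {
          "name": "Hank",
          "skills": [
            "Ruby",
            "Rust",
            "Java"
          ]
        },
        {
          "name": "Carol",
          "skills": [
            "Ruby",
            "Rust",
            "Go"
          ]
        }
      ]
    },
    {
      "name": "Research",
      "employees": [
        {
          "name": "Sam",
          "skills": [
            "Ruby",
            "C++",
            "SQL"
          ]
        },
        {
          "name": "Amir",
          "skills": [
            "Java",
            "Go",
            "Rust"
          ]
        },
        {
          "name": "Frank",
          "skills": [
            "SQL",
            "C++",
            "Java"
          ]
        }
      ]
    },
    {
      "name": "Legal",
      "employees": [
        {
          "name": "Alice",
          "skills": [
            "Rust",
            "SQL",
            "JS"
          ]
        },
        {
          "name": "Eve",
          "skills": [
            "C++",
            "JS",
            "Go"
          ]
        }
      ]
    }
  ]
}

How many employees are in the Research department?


Path: departments[2].employees
Count: 3

ANSWER: 3


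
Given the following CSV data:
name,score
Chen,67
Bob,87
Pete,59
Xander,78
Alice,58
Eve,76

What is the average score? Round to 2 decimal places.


Scores: 67, 87, 59, 78, 58, 76
Sum = 425
Count = 6
Average = 425 / 6 = 70.83

ANSWER: 70.83


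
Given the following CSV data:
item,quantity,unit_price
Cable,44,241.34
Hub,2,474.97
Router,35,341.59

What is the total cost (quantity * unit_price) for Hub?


Row: Hub
quantity = 2
unit_price = 474.97
total = 2 * 474.97 = 949.94

ANSWER: 949.94


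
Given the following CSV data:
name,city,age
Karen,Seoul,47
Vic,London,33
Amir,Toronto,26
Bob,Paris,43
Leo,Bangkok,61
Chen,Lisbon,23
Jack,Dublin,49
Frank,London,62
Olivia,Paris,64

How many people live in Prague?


Scanning city column for 'Prague':
Total matches: 0

ANSWER: 0


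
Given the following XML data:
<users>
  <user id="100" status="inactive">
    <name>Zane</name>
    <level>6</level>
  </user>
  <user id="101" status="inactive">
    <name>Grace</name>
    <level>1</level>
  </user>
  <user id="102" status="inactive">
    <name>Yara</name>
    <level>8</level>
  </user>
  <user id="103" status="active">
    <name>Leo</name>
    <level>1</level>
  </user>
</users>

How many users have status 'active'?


Counting users with status='active':
  Leo (id=103) -> MATCH
Count: 1

ANSWER: 1


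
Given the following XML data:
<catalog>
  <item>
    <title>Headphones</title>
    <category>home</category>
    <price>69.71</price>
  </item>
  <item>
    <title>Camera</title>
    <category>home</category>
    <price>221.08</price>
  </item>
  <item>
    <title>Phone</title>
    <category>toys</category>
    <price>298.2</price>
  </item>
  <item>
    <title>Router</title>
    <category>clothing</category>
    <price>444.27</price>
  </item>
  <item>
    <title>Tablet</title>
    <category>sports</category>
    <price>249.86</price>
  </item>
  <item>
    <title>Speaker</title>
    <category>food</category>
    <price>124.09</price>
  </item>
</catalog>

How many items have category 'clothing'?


Scanning <item> elements for <category>clothing</category>:
  Item 4: Router -> MATCH
Count: 1

ANSWER: 1


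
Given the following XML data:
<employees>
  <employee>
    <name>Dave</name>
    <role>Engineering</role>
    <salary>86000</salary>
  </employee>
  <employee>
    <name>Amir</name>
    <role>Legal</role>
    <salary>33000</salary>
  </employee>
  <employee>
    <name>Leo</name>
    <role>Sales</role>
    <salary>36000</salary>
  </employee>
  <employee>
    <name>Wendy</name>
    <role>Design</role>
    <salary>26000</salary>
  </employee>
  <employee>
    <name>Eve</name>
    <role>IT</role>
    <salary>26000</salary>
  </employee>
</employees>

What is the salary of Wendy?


Searching for <employee> with <name>Wendy</name>
Found at position 4
<salary>26000</salary>

ANSWER: 26000


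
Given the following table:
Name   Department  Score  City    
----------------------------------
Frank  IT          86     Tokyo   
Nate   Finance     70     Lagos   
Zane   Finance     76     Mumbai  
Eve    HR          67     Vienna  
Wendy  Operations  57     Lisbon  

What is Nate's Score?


Row 2: Nate
Score = 70

ANSWER: 70


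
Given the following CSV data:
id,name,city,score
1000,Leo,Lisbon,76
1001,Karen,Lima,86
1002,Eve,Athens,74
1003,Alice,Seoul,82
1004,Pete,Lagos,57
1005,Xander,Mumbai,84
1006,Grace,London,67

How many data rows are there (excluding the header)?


Counting rows (excluding header):
Header: id,name,city,score
Data rows: 7

ANSWER: 7


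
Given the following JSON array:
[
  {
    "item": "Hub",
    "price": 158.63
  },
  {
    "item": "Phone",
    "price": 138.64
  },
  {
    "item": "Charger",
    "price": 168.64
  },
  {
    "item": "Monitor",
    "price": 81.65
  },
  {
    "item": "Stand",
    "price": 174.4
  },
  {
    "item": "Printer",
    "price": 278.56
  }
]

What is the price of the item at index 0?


Array index 0 -> Hub
price = 158.63

ANSWER: 158.63


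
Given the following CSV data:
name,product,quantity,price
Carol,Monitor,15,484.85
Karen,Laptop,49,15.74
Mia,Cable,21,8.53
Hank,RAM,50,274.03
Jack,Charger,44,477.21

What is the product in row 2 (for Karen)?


Row 2: Karen
Column 'product' = Laptop

ANSWER: Laptop


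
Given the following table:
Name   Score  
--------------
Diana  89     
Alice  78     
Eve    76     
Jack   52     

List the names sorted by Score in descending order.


Sorting by Score (descending):
  Diana: 89
  Alice: 78
  Eve: 76
  Jack: 52


ANSWER: Diana, Alice, Eve, Jack


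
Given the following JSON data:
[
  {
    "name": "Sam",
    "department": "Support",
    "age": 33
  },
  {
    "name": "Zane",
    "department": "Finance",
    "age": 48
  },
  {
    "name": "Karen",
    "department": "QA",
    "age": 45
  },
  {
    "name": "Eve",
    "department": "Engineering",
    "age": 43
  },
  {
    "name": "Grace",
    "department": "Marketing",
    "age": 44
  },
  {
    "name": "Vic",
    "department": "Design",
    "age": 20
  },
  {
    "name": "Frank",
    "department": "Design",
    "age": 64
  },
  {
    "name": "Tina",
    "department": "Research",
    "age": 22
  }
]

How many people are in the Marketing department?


Scanning records for department = Marketing
  Record 4: Grace
Count: 1

ANSWER: 1


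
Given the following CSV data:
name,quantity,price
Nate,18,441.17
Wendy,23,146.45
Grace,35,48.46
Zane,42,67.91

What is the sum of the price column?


Values in 'price' column:
  Row 1: 441.17
  Row 2: 146.45
  Row 3: 48.46
  Row 4: 67.91
Sum = 441.17 + 146.45 + 48.46 + 67.91 = 703.99

ANSWER: 703.99


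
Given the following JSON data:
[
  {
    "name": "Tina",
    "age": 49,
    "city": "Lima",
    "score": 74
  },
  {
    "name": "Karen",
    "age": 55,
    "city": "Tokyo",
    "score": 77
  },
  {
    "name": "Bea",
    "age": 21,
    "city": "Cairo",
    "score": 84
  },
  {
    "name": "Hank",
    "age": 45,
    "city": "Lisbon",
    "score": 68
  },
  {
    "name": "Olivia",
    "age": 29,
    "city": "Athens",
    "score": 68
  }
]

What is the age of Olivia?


Looking up record where name = Olivia
Record index: 4
Field 'age' = 29

ANSWER: 29


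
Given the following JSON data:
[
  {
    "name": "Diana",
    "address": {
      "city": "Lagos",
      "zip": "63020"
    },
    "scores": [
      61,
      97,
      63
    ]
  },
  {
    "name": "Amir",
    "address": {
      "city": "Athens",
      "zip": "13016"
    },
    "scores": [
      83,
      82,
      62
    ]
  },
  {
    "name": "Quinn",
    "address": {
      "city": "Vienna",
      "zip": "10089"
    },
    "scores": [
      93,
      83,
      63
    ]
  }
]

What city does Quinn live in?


Path: records[2].address.city
Value: Vienna

ANSWER: Vienna


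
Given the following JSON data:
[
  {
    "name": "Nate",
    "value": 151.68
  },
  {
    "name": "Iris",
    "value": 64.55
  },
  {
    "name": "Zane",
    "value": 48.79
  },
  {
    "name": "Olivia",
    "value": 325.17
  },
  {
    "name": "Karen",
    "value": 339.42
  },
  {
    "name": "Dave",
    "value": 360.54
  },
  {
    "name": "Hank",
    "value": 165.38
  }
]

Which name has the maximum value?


Comparing values:
  Nate: 151.68
  Iris: 64.55
  Zane: 48.79
  Olivia: 325.17
  Karen: 339.42
  Dave: 360.54
  Hank: 165.38
Maximum: Dave (360.54)

ANSWER: Dave


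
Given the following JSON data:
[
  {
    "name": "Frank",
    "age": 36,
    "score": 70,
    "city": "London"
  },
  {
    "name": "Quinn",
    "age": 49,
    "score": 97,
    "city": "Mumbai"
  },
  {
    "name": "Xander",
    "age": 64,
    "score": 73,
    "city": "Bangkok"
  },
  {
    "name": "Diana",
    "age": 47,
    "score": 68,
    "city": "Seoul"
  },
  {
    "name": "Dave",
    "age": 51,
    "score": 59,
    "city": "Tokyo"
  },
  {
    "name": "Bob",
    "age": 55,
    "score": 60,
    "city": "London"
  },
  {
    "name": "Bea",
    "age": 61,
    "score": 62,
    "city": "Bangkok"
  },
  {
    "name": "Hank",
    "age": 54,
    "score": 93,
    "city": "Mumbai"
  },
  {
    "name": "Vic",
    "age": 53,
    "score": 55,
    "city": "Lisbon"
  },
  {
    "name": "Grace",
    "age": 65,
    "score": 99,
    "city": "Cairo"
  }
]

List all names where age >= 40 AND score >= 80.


Checking both conditions:
  Frank (age=36, score=70) -> no
  Quinn (age=49, score=97) -> YES
  Xander (age=64, score=73) -> no
  Diana (age=47, score=68) -> no
  Dave (age=51, score=59) -> no
  Bob (age=55, score=60) -> no
  Bea (age=61, score=62) -> no
  Hank (age=54, score=93) -> YES
  Vic (age=53, score=55) -> no
  Grace (age=65, score=99) -> YES


ANSWER: Quinn, Hank, Grace


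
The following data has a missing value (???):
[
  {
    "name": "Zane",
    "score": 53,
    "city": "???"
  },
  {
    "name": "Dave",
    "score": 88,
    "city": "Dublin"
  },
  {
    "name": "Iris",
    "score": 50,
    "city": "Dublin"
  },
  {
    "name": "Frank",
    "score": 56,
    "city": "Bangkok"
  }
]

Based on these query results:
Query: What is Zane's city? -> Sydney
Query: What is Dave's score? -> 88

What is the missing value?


The missing value is Zane's city
From query: Zane's city = Sydney

ANSWER: Sydney


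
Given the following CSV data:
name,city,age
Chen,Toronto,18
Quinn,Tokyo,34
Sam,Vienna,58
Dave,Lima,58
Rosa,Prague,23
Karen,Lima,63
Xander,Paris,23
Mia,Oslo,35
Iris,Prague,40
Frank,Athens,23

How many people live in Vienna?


Scanning city column for 'Vienna':
  Row 3: Sam -> MATCH
Total matches: 1

ANSWER: 1


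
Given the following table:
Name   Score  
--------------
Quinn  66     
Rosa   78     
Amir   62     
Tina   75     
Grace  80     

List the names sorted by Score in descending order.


Sorting by Score (descending):
  Grace: 80
  Rosa: 78
  Tina: 75
  Quinn: 66
  Amir: 62


ANSWER: Grace, Rosa, Tina, Quinn, Amir


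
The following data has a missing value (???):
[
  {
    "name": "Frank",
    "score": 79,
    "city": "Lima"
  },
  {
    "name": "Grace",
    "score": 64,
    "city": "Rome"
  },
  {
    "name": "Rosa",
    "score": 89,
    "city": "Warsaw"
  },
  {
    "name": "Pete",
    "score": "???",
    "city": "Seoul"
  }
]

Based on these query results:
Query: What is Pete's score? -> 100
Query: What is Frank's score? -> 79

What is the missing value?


The missing value is Pete's score
From query: Pete's score = 100

ANSWER: 100


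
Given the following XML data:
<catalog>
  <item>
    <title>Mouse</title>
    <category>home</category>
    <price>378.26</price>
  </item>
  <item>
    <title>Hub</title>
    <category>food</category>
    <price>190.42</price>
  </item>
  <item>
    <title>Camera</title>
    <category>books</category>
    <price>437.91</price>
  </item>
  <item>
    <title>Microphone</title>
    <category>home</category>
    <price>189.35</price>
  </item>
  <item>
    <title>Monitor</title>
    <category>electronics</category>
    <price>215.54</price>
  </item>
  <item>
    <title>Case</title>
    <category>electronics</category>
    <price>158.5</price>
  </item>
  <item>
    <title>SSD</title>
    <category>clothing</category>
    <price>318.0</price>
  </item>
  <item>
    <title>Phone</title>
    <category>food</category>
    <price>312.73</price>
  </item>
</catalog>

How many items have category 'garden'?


Scanning <item> elements for <category>garden</category>:
Count: 0

ANSWER: 0


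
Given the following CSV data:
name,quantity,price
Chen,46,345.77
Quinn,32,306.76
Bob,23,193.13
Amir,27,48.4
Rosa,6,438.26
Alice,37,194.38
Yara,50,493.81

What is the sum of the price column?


Values in 'price' column:
  Row 1: 345.77
  Row 2: 306.76
  Row 3: 193.13
  Row 4: 48.4
  Row 5: 438.26
  Row 6: 194.38
  Row 7: 493.81
Sum = 345.77 + 306.76 + 193.13 + 48.4 + 438.26 + 194.38 + 493.81 = 2020.51

ANSWER: 2020.51


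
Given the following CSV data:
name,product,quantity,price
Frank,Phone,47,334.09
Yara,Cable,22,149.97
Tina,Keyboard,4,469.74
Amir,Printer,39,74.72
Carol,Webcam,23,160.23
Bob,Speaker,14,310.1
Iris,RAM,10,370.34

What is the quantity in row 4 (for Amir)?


Row 4: Amir
Column 'quantity' = 39

ANSWER: 39


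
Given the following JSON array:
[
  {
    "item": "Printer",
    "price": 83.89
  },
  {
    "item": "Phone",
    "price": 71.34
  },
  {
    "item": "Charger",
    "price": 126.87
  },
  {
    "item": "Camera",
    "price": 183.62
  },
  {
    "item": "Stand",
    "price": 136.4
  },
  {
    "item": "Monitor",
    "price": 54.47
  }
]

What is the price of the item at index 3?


Array index 3 -> Camera
price = 183.62

ANSWER: 183.62


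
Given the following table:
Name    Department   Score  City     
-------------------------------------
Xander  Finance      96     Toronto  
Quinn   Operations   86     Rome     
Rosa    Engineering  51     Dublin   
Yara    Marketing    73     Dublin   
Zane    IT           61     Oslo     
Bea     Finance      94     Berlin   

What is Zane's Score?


Row 5: Zane
Score = 61

ANSWER: 61


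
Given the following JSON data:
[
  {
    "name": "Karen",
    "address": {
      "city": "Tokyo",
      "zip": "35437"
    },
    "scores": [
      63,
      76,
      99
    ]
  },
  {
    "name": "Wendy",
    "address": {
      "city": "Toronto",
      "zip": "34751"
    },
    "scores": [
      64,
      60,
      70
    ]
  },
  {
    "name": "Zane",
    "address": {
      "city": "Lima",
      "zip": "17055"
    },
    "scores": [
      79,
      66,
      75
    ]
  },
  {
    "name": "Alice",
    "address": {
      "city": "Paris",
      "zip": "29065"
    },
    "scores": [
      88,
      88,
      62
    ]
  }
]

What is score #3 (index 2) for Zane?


Path: records[2].scores[2]
Value: 75

ANSWER: 75


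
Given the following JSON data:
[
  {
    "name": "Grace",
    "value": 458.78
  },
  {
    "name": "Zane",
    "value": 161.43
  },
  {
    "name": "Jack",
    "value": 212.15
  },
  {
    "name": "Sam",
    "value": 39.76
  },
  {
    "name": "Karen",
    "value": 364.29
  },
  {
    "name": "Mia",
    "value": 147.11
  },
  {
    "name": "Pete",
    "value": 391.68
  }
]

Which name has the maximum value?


Comparing values:
  Grace: 458.78
  Zane: 161.43
  Jack: 212.15
  Sam: 39.76
  Karen: 364.29
  Mia: 147.11
  Pete: 391.68
Maximum: Grace (458.78)

ANSWER: Grace


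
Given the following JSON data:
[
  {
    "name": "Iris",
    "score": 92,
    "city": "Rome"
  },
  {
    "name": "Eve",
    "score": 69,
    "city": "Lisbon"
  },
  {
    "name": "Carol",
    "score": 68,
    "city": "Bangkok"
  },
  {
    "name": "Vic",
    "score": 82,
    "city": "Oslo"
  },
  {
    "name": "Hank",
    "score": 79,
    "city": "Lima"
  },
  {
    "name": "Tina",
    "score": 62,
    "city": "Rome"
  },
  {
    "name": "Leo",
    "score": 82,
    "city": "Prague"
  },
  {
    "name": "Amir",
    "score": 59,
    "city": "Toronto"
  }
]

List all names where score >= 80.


Filtering records where score >= 80:
  Iris (score=92) -> YES
  Eve (score=69) -> no
  Carol (score=68) -> no
  Vic (score=82) -> YES
  Hank (score=79) -> no
  Tina (score=62) -> no
  Leo (score=82) -> YES
  Amir (score=59) -> no


ANSWER: Iris, Vic, Leo


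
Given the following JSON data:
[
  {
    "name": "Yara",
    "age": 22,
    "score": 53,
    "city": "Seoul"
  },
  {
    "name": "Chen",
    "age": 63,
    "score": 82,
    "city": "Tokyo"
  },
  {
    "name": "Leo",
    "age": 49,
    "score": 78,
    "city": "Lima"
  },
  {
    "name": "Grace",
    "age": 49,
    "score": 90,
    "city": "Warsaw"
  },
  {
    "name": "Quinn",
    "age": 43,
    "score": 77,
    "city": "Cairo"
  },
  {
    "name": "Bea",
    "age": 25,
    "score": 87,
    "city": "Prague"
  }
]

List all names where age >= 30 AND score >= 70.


Checking both conditions:
  Yara (age=22, score=53) -> no
  Chen (age=63, score=82) -> YES
  Leo (age=49, score=78) -> YES
  Grace (age=49, score=90) -> YES
  Quinn (age=43, score=77) -> YES
  Bea (age=25, score=87) -> no


ANSWER: Chen, Leo, Grace, Quinn


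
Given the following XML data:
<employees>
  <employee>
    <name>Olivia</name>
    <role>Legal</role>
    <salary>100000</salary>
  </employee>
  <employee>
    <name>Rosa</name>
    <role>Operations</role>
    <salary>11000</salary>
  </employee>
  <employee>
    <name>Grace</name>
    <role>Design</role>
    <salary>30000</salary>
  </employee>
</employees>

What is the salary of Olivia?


Searching for <employee> with <name>Olivia</name>
Found at position 1
<salary>100000</salary>

ANSWER: 100000


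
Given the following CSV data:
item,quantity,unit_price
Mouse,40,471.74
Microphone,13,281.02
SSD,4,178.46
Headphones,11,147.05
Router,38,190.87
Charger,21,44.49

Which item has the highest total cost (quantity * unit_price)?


Computing row totals:
  Mouse: 18869.6
  Microphone: 3653.26
  SSD: 713.84
  Headphones: 1617.55
  Router: 7253.06
  Charger: 934.29
Maximum: Mouse (18869.6)

ANSWER: Mouse


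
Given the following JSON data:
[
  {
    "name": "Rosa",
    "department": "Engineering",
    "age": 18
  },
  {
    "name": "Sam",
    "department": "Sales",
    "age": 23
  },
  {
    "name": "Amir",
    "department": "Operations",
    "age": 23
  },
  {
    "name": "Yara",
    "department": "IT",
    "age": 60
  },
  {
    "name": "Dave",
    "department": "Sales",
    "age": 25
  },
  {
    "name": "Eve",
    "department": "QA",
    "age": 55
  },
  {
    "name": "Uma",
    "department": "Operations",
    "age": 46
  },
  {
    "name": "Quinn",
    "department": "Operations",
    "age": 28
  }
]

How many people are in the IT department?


Scanning records for department = IT
  Record 3: Yara
Count: 1

ANSWER: 1


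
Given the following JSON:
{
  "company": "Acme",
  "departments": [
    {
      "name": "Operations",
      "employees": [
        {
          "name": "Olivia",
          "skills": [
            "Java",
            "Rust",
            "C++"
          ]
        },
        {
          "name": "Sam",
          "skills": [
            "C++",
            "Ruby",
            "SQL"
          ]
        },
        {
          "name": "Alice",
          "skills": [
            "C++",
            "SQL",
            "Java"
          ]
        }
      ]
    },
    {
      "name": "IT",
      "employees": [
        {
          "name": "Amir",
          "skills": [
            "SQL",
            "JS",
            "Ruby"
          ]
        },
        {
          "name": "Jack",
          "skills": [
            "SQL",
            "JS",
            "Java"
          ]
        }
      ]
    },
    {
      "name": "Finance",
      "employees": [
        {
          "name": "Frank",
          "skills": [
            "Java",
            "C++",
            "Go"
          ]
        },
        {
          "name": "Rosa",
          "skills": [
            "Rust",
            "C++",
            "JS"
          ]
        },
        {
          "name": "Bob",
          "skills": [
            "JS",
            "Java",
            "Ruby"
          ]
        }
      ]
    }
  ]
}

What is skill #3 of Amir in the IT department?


Path: departments[1].employees[0].skills[2]
Value: Ruby

ANSWER: Ruby


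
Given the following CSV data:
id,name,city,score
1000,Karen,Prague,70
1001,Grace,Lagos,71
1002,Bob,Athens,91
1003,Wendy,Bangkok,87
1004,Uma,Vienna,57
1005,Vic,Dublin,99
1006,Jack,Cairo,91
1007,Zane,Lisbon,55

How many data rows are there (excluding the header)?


Counting rows (excluding header):
Header: id,name,city,score
Data rows: 8

ANSWER: 8


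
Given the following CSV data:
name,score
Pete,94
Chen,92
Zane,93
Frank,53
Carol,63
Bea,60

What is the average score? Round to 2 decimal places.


Scores: 94, 92, 93, 53, 63, 60
Sum = 455
Count = 6
Average = 455 / 6 = 75.83

ANSWER: 75.83


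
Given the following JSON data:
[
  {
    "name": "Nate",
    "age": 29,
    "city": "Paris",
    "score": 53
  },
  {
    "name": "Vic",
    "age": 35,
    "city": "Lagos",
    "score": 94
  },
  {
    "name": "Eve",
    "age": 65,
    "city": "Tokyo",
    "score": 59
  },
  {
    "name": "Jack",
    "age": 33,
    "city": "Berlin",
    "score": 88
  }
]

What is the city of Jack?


Looking up record where name = Jack
Record index: 3
Field 'city' = Berlin

ANSWER: Berlin


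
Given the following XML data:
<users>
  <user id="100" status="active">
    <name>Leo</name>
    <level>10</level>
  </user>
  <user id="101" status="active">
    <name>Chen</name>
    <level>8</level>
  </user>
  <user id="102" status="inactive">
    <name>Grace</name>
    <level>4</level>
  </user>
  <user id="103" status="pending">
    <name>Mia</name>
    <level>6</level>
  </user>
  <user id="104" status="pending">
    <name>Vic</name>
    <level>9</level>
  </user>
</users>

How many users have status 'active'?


Counting users with status='active':
  Leo (id=100) -> MATCH
  Chen (id=101) -> MATCH
Count: 2

ANSWER: 2


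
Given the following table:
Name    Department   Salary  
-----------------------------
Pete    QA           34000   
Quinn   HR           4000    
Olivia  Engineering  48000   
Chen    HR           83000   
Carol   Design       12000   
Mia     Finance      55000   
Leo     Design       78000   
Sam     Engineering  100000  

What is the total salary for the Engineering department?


Engineering department members:
  Olivia: 48000
  Sam: 100000
Total = 48000 + 100000 = 148000

ANSWER: 148000


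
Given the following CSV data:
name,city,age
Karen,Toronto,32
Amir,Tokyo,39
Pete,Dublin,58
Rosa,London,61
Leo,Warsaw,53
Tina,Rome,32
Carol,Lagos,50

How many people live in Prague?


Scanning city column for 'Prague':
Total matches: 0

ANSWER: 0


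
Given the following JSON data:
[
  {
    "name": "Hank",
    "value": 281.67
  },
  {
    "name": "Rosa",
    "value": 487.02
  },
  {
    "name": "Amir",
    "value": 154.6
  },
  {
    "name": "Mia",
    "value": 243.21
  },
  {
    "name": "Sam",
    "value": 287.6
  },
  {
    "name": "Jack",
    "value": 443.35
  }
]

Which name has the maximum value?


Comparing values:
  Hank: 281.67
  Rosa: 487.02
  Amir: 154.6
  Mia: 243.21
  Sam: 287.6
  Jack: 443.35
Maximum: Rosa (487.02)

ANSWER: Rosa


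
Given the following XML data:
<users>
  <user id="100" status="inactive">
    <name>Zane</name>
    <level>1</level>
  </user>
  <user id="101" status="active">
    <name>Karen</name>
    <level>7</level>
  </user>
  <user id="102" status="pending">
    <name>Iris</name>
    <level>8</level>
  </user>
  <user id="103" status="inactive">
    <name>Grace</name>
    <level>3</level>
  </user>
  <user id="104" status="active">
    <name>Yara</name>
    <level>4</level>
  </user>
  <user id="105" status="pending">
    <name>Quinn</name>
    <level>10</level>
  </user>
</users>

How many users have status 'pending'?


Counting users with status='pending':
  Iris (id=102) -> MATCH
  Quinn (id=105) -> MATCH
Count: 2

ANSWER: 2


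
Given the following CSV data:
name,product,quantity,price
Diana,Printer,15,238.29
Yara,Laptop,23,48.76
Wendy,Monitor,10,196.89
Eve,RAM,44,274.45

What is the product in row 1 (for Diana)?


Row 1: Diana
Column 'product' = Printer

ANSWER: Printer


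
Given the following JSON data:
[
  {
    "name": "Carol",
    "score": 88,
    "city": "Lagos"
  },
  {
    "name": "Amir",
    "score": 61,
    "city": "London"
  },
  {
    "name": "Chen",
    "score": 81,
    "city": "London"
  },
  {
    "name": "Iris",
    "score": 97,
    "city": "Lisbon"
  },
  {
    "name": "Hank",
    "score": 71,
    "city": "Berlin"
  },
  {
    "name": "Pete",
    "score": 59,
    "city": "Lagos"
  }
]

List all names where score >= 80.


Filtering records where score >= 80:
  Carol (score=88) -> YES
  Amir (score=61) -> no
  Chen (score=81) -> YES
  Iris (score=97) -> YES
  Hank (score=71) -> no
  Pete (score=59) -> no


ANSWER: Carol, Chen, Iris


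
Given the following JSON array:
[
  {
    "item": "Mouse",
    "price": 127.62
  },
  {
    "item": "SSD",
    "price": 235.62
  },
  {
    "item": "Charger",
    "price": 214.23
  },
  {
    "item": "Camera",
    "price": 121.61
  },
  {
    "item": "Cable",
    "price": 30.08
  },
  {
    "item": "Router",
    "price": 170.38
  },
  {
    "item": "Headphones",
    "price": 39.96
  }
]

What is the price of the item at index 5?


Array index 5 -> Router
price = 170.38

ANSWER: 170.38


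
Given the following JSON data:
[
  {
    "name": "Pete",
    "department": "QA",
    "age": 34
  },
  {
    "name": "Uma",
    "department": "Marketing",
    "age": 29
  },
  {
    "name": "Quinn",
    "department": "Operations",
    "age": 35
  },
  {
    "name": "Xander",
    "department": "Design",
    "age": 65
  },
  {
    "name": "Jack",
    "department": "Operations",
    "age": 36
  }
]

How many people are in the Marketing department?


Scanning records for department = Marketing
  Record 1: Uma
Count: 1

ANSWER: 1


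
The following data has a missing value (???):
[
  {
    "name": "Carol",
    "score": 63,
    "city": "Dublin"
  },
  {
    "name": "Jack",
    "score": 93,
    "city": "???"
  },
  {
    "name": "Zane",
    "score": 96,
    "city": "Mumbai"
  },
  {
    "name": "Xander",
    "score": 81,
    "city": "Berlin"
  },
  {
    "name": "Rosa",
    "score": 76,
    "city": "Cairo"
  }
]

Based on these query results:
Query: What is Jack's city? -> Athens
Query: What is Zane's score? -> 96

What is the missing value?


The missing value is Jack's city
From query: Jack's city = Athens

ANSWER: Athens


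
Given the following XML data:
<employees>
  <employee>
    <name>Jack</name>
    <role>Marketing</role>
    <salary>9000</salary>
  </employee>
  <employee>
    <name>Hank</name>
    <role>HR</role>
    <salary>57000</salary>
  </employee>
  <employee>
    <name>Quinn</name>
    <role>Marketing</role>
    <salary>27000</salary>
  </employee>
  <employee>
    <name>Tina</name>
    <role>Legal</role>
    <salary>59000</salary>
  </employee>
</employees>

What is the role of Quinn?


Searching for <employee> with <name>Quinn</name>
Found at position 3
<role>Marketing</role>

ANSWER: Marketing


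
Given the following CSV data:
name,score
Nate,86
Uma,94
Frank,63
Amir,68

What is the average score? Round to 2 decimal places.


Scores: 86, 94, 63, 68
Sum = 311
Count = 4
Average = 311 / 4 = 77.75

ANSWER: 77.75


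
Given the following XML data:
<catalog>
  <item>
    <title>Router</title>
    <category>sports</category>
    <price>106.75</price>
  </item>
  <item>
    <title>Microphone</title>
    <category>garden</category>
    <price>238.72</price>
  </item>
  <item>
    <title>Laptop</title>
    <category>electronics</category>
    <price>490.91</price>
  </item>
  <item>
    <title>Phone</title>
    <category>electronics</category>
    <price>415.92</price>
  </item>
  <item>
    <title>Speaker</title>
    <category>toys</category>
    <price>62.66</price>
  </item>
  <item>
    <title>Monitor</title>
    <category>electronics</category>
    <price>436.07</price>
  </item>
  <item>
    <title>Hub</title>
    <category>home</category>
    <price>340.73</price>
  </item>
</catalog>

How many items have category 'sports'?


Scanning <item> elements for <category>sports</category>:
  Item 1: Router -> MATCH
Count: 1

ANSWER: 1


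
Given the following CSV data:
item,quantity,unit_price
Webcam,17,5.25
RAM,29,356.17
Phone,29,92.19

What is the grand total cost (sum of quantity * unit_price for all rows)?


Computing row totals:
  Webcam: 17 * 5.25 = 89.25
  RAM: 29 * 356.17 = 10328.93
  Phone: 29 * 92.19 = 2673.51
Grand total = 89.25 + 10328.93 + 2673.51 = 13091.69

ANSWER: 13091.69


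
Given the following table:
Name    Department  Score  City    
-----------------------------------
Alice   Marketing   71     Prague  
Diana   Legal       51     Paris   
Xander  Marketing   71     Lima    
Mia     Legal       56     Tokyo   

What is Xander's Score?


Row 3: Xander
Score = 71

ANSWER: 71


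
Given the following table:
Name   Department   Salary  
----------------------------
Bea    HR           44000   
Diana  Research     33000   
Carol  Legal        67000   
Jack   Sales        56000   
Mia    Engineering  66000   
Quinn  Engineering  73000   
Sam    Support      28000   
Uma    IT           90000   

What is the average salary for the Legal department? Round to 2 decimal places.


Legal department members:
  Carol: 67000
Sum = 67000
Count = 1
Average = 67000 / 1 = 67000.00

ANSWER: 67000.00


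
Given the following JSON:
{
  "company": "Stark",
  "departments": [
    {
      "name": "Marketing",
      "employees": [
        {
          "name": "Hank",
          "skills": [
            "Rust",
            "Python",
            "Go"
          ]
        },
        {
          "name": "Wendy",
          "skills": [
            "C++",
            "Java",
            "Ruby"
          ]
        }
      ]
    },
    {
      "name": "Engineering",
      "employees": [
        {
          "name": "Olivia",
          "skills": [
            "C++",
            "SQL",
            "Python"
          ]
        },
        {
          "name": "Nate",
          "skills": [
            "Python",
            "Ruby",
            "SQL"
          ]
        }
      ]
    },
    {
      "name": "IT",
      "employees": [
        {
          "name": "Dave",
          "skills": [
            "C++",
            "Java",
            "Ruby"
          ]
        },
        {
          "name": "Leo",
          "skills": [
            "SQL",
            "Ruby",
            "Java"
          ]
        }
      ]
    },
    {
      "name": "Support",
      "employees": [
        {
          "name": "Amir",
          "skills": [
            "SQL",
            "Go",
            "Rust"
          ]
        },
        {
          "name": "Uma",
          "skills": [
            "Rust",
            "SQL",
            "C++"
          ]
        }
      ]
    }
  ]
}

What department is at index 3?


Path: departments[3].name
Value: Support

ANSWER: Support


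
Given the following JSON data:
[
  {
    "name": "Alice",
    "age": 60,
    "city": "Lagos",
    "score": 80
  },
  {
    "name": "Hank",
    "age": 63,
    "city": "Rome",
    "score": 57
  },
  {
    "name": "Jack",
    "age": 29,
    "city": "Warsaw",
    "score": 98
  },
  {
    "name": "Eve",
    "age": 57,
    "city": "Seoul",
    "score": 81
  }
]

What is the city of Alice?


Looking up record where name = Alice
Record index: 0
Field 'city' = Lagos

ANSWER: Lagos


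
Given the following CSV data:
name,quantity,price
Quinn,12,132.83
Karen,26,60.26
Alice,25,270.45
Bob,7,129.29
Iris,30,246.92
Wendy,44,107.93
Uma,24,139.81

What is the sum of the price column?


Values in 'price' column:
  Row 1: 132.83
  Row 2: 60.26
  Row 3: 270.45
  Row 4: 129.29
  Row 5: 246.92
  Row 6: 107.93
  Row 7: 139.81
Sum = 132.83 + 60.26 + 270.45 + 129.29 + 246.92 + 107.93 + 139.81 = 1087.49

ANSWER: 1087.49


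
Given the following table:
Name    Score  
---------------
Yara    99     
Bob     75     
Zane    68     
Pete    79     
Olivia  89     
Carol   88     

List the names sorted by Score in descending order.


Sorting by Score (descending):
  Yara: 99
  Olivia: 89
  Carol: 88
  Pete: 79
  Bob: 75
  Zane: 68


ANSWER: Yara, Olivia, Carol, Pete, Bob, Zane


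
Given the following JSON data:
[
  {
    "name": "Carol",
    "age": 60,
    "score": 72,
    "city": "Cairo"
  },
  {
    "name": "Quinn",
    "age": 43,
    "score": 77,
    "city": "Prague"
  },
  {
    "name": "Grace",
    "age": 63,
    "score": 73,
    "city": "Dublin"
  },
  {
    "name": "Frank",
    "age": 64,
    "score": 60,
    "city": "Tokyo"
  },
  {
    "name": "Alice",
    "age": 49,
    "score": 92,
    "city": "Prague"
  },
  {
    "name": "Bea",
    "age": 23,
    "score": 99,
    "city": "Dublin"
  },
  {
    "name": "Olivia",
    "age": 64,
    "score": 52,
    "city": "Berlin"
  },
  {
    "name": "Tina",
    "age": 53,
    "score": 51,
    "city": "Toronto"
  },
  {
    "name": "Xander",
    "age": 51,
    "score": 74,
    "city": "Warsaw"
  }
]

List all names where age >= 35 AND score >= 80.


Checking both conditions:
  Carol (age=60, score=72) -> no
  Quinn (age=43, score=77) -> no
  Grace (age=63, score=73) -> no
  Frank (age=64, score=60) -> no
  Alice (age=49, score=92) -> YES
  Bea (age=23, score=99) -> no
  Olivia (age=64, score=52) -> no
  Tina (age=53, score=51) -> no
  Xander (age=51, score=74) -> no


ANSWER: Alice


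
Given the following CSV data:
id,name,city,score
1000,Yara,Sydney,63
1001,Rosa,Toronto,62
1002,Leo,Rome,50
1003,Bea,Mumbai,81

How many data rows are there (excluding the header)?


Counting rows (excluding header):
Header: id,name,city,score
Data rows: 4

ANSWER: 4


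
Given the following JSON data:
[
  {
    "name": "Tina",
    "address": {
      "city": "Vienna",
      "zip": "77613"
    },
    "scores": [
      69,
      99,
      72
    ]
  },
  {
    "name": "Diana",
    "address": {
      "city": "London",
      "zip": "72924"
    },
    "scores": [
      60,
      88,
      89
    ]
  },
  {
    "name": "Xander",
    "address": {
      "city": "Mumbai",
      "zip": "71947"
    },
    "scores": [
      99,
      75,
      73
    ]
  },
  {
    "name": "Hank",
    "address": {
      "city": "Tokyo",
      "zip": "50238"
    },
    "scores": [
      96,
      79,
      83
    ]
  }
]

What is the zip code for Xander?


Path: records[2].address.zip
Value: 71947

ANSWER: 71947


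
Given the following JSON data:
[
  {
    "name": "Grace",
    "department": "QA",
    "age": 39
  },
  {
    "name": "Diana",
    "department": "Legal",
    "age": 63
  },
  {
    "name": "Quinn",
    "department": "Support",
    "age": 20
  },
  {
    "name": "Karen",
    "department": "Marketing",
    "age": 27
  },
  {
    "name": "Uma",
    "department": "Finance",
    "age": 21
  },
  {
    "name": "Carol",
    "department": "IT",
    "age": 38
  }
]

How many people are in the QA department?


Scanning records for department = QA
  Record 0: Grace
Count: 1

ANSWER: 1


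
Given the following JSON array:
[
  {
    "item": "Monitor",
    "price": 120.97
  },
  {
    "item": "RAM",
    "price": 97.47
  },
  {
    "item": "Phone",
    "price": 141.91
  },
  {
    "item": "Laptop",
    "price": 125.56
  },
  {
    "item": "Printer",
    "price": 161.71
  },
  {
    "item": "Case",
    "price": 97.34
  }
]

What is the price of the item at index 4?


Array index 4 -> Printer
price = 161.71

ANSWER: 161.71


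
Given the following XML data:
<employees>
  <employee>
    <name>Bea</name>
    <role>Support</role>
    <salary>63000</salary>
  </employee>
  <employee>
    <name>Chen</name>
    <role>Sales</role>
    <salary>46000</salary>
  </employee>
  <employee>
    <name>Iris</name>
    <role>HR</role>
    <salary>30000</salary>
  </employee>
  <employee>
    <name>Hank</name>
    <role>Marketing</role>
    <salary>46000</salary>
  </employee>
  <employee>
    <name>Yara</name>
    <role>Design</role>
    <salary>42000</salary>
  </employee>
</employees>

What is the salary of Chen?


Searching for <employee> with <name>Chen</name>
Found at position 2
<salary>46000</salary>

ANSWER: 46000


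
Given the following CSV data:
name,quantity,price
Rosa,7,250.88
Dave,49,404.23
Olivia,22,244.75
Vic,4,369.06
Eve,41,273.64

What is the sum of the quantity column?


Values in 'quantity' column:
  Row 1: 7
  Row 2: 49
  Row 3: 22
  Row 4: 4
  Row 5: 41
Sum = 7 + 49 + 22 + 4 + 41 = 123

ANSWER: 123


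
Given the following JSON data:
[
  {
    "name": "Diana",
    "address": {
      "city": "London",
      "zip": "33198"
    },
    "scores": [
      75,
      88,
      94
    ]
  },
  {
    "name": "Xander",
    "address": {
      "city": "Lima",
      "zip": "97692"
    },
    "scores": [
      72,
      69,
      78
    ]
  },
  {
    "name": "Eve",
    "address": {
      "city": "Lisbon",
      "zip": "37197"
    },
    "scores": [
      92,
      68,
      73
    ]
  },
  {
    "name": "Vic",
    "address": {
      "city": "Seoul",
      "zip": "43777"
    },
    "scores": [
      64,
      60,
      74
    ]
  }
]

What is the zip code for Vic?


Path: records[3].address.zip
Value: 43777

ANSWER: 43777


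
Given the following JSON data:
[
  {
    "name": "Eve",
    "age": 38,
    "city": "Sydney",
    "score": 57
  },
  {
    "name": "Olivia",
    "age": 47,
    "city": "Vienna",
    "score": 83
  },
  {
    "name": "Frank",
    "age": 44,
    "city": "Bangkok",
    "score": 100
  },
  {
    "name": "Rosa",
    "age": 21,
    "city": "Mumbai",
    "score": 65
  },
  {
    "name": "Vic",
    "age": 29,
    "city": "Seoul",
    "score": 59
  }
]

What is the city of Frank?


Looking up record where name = Frank
Record index: 2
Field 'city' = Bangkok

ANSWER: Bangkok


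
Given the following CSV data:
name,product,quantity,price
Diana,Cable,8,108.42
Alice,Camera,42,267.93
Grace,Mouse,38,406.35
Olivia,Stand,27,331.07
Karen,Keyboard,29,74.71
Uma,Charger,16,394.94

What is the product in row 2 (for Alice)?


Row 2: Alice
Column 'product' = Camera

ANSWER: Camera


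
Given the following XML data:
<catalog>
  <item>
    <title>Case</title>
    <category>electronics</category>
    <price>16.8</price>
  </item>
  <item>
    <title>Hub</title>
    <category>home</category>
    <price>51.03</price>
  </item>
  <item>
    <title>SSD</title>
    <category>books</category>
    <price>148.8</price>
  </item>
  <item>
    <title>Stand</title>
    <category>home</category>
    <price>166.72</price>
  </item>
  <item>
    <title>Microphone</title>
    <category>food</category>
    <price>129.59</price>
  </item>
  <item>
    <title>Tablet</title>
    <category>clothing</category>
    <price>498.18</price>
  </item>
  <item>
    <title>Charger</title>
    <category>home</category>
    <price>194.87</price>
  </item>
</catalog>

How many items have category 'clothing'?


Scanning <item> elements for <category>clothing</category>:
  Item 6: Tablet -> MATCH
Count: 1

ANSWER: 1
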